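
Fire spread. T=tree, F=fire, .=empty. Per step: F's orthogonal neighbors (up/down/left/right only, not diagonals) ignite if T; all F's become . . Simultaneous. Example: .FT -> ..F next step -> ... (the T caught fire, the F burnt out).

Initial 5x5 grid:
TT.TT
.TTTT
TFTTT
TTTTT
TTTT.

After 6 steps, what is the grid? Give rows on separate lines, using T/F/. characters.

Step 1: 4 trees catch fire, 1 burn out
  TT.TT
  .FTTT
  F.FTT
  TFTTT
  TTTT.
Step 2: 6 trees catch fire, 4 burn out
  TF.TT
  ..FTT
  ...FT
  F.FTT
  TFTT.
Step 3: 6 trees catch fire, 6 burn out
  F..TT
  ...FT
  ....F
  ...FT
  F.FT.
Step 4: 4 trees catch fire, 6 burn out
  ...FT
  ....F
  .....
  ....F
  ...F.
Step 5: 1 trees catch fire, 4 burn out
  ....F
  .....
  .....
  .....
  .....
Step 6: 0 trees catch fire, 1 burn out
  .....
  .....
  .....
  .....
  .....

.....
.....
.....
.....
.....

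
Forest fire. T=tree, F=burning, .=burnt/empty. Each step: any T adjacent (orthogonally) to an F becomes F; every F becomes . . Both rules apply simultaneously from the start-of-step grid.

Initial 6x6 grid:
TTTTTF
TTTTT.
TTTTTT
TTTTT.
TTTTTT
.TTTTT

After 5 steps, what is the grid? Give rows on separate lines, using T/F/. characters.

Step 1: 1 trees catch fire, 1 burn out
  TTTTF.
  TTTTT.
  TTTTTT
  TTTTT.
  TTTTTT
  .TTTTT
Step 2: 2 trees catch fire, 1 burn out
  TTTF..
  TTTTF.
  TTTTTT
  TTTTT.
  TTTTTT
  .TTTTT
Step 3: 3 trees catch fire, 2 burn out
  TTF...
  TTTF..
  TTTTFT
  TTTTT.
  TTTTTT
  .TTTTT
Step 4: 5 trees catch fire, 3 burn out
  TF....
  TTF...
  TTTF.F
  TTTTF.
  TTTTTT
  .TTTTT
Step 5: 5 trees catch fire, 5 burn out
  F.....
  TF....
  TTF...
  TTTF..
  TTTTFT
  .TTTTT

F.....
TF....
TTF...
TTTF..
TTTTFT
.TTTTT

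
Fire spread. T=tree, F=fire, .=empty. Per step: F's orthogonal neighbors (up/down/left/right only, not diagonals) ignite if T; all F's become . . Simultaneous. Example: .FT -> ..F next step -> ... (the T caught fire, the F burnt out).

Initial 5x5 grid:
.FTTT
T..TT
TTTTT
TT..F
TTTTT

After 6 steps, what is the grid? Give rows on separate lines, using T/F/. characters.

Step 1: 3 trees catch fire, 2 burn out
  ..FTT
  T..TT
  TTTTF
  TT...
  TTTTF
Step 2: 4 trees catch fire, 3 burn out
  ...FT
  T..TF
  TTTF.
  TT...
  TTTF.
Step 3: 4 trees catch fire, 4 burn out
  ....F
  T..F.
  TTF..
  TT...
  TTF..
Step 4: 2 trees catch fire, 4 burn out
  .....
  T....
  TF...
  TT...
  TF...
Step 5: 3 trees catch fire, 2 burn out
  .....
  T....
  F....
  TF...
  F....
Step 6: 2 trees catch fire, 3 burn out
  .....
  F....
  .....
  F....
  .....

.....
F....
.....
F....
.....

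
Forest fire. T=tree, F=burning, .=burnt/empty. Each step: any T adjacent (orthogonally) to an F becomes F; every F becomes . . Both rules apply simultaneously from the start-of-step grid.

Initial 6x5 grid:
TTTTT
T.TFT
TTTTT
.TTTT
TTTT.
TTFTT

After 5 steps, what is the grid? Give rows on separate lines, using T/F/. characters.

Step 1: 7 trees catch fire, 2 burn out
  TTTFT
  T.F.F
  TTTFT
  .TTTT
  TTFT.
  TF.FT
Step 2: 10 trees catch fire, 7 burn out
  TTF.F
  T....
  TTF.F
  .TFFT
  TF.F.
  F...F
Step 3: 5 trees catch fire, 10 burn out
  TF...
  T....
  TF...
  .F..F
  F....
  .....
Step 4: 2 trees catch fire, 5 burn out
  F....
  T....
  F....
  .....
  .....
  .....
Step 5: 1 trees catch fire, 2 burn out
  .....
  F....
  .....
  .....
  .....
  .....

.....
F....
.....
.....
.....
.....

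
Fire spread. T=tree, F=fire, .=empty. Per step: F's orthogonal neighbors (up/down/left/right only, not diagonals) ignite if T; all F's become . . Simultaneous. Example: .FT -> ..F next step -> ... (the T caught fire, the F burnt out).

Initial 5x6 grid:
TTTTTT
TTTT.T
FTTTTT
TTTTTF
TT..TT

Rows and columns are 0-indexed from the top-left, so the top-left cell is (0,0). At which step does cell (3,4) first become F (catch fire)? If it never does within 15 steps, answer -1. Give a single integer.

Step 1: cell (3,4)='F' (+6 fires, +2 burnt)
  -> target ignites at step 1
Step 2: cell (3,4)='.' (+9 fires, +6 burnt)
Step 3: cell (3,4)='.' (+6 fires, +9 burnt)
Step 4: cell (3,4)='.' (+3 fires, +6 burnt)
Step 5: cell (3,4)='.' (+1 fires, +3 burnt)
Step 6: cell (3,4)='.' (+0 fires, +1 burnt)
  fire out at step 6

1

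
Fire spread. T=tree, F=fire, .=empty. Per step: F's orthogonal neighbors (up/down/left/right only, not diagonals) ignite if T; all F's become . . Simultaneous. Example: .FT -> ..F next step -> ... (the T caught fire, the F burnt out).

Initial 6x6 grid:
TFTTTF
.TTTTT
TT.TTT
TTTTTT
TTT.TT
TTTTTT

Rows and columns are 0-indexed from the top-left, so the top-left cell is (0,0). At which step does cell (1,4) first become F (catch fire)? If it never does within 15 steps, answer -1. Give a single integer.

Step 1: cell (1,4)='T' (+5 fires, +2 burnt)
Step 2: cell (1,4)='F' (+5 fires, +5 burnt)
  -> target ignites at step 2
Step 3: cell (1,4)='.' (+5 fires, +5 burnt)
Step 4: cell (1,4)='.' (+6 fires, +5 burnt)
Step 5: cell (1,4)='.' (+6 fires, +6 burnt)
Step 6: cell (1,4)='.' (+3 fires, +6 burnt)
Step 7: cell (1,4)='.' (+1 fires, +3 burnt)
Step 8: cell (1,4)='.' (+0 fires, +1 burnt)
  fire out at step 8

2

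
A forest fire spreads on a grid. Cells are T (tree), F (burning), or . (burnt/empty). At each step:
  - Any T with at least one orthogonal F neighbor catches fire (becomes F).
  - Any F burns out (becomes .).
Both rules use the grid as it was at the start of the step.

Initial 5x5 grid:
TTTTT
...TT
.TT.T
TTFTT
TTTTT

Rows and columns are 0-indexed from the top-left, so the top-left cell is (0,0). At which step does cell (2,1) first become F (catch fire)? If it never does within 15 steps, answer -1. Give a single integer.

Step 1: cell (2,1)='T' (+4 fires, +1 burnt)
Step 2: cell (2,1)='F' (+5 fires, +4 burnt)
  -> target ignites at step 2
Step 3: cell (2,1)='.' (+3 fires, +5 burnt)
Step 4: cell (2,1)='.' (+1 fires, +3 burnt)
Step 5: cell (2,1)='.' (+2 fires, +1 burnt)
Step 6: cell (2,1)='.' (+1 fires, +2 burnt)
Step 7: cell (2,1)='.' (+1 fires, +1 burnt)
Step 8: cell (2,1)='.' (+1 fires, +1 burnt)
Step 9: cell (2,1)='.' (+1 fires, +1 burnt)
Step 10: cell (2,1)='.' (+0 fires, +1 burnt)
  fire out at step 10

2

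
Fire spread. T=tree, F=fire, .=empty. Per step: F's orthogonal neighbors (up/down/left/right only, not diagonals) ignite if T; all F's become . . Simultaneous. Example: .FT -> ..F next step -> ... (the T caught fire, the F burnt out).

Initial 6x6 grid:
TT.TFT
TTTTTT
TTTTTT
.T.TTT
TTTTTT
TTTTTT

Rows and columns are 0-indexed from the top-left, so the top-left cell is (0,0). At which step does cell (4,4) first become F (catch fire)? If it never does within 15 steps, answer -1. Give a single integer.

Step 1: cell (4,4)='T' (+3 fires, +1 burnt)
Step 2: cell (4,4)='T' (+3 fires, +3 burnt)
Step 3: cell (4,4)='T' (+4 fires, +3 burnt)
Step 4: cell (4,4)='F' (+5 fires, +4 burnt)
  -> target ignites at step 4
Step 5: cell (4,4)='.' (+6 fires, +5 burnt)
Step 6: cell (4,4)='.' (+6 fires, +6 burnt)
Step 7: cell (4,4)='.' (+2 fires, +6 burnt)
Step 8: cell (4,4)='.' (+2 fires, +2 burnt)
Step 9: cell (4,4)='.' (+1 fires, +2 burnt)
Step 10: cell (4,4)='.' (+0 fires, +1 burnt)
  fire out at step 10

4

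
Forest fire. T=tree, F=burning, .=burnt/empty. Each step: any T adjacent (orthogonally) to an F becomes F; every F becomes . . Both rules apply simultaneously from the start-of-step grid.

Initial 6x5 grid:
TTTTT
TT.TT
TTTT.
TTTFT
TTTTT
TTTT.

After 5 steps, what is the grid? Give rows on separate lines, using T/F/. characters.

Step 1: 4 trees catch fire, 1 burn out
  TTTTT
  TT.TT
  TTTF.
  TTF.F
  TTTFT
  TTTT.
Step 2: 6 trees catch fire, 4 burn out
  TTTTT
  TT.FT
  TTF..
  TF...
  TTF.F
  TTTF.
Step 3: 6 trees catch fire, 6 burn out
  TTTFT
  TT..F
  TF...
  F....
  TF...
  TTF..
Step 4: 6 trees catch fire, 6 burn out
  TTF.F
  TF...
  F....
  .....
  F....
  TF...
Step 5: 3 trees catch fire, 6 burn out
  TF...
  F....
  .....
  .....
  .....
  F....

TF...
F....
.....
.....
.....
F....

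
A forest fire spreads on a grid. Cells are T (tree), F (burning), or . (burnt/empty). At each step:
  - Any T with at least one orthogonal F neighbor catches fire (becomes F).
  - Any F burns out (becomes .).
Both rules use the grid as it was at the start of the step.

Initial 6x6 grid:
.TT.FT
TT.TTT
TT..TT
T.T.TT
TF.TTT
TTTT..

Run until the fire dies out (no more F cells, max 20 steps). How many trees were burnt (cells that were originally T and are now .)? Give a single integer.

Step 1: +4 fires, +2 burnt (F count now 4)
Step 2: +6 fires, +4 burnt (F count now 6)
Step 3: +4 fires, +6 burnt (F count now 4)
Step 4: +5 fires, +4 burnt (F count now 5)
Step 5: +2 fires, +5 burnt (F count now 2)
Step 6: +1 fires, +2 burnt (F count now 1)
Step 7: +1 fires, +1 burnt (F count now 1)
Step 8: +0 fires, +1 burnt (F count now 0)
Fire out after step 8
Initially T: 24, now '.': 35
Total burnt (originally-T cells now '.'): 23

Answer: 23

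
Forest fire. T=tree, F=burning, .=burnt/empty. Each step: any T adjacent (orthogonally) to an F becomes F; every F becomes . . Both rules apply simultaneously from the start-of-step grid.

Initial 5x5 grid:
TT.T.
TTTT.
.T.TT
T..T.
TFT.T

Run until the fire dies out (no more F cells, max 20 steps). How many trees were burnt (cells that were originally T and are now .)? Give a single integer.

Answer: 3

Derivation:
Step 1: +2 fires, +1 burnt (F count now 2)
Step 2: +1 fires, +2 burnt (F count now 1)
Step 3: +0 fires, +1 burnt (F count now 0)
Fire out after step 3
Initially T: 15, now '.': 13
Total burnt (originally-T cells now '.'): 3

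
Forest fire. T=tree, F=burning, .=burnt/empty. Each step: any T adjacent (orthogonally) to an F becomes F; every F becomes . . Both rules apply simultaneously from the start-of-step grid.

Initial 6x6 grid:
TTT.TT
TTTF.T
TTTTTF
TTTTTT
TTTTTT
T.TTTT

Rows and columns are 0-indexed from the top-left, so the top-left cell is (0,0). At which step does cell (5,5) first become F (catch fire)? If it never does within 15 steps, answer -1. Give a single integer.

Step 1: cell (5,5)='T' (+5 fires, +2 burnt)
Step 2: cell (5,5)='T' (+7 fires, +5 burnt)
Step 3: cell (5,5)='F' (+8 fires, +7 burnt)
  -> target ignites at step 3
Step 4: cell (5,5)='.' (+6 fires, +8 burnt)
Step 5: cell (5,5)='.' (+3 fires, +6 burnt)
Step 6: cell (5,5)='.' (+1 fires, +3 burnt)
Step 7: cell (5,5)='.' (+1 fires, +1 burnt)
Step 8: cell (5,5)='.' (+0 fires, +1 burnt)
  fire out at step 8

3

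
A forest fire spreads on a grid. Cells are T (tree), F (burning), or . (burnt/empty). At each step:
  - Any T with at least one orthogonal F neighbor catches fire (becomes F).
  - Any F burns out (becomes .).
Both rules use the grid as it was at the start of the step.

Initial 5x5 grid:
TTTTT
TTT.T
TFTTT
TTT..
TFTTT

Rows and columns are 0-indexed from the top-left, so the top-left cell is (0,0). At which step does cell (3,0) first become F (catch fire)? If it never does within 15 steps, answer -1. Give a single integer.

Step 1: cell (3,0)='T' (+6 fires, +2 burnt)
Step 2: cell (3,0)='F' (+7 fires, +6 burnt)
  -> target ignites at step 2
Step 3: cell (3,0)='.' (+4 fires, +7 burnt)
Step 4: cell (3,0)='.' (+2 fires, +4 burnt)
Step 5: cell (3,0)='.' (+1 fires, +2 burnt)
Step 6: cell (3,0)='.' (+0 fires, +1 burnt)
  fire out at step 6

2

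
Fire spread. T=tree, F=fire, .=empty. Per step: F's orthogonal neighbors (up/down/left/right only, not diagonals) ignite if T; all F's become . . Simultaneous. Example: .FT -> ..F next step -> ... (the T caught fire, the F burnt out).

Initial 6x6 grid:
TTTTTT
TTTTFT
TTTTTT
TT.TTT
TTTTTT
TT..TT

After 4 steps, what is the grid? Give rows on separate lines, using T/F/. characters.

Step 1: 4 trees catch fire, 1 burn out
  TTTTFT
  TTTF.F
  TTTTFT
  TT.TTT
  TTTTTT
  TT..TT
Step 2: 6 trees catch fire, 4 burn out
  TTTF.F
  TTF...
  TTTF.F
  TT.TFT
  TTTTTT
  TT..TT
Step 3: 6 trees catch fire, 6 burn out
  TTF...
  TF....
  TTF...
  TT.F.F
  TTTTFT
  TT..TT
Step 4: 6 trees catch fire, 6 burn out
  TF....
  F.....
  TF....
  TT....
  TTTF.F
  TT..FT

TF....
F.....
TF....
TT....
TTTF.F
TT..FT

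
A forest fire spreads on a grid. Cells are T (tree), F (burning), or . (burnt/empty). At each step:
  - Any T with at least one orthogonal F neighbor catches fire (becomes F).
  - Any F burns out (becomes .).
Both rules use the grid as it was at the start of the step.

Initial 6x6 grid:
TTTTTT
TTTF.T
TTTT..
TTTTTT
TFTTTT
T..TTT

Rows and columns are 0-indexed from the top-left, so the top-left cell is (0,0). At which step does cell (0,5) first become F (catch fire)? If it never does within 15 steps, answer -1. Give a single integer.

Step 1: cell (0,5)='T' (+6 fires, +2 burnt)
Step 2: cell (0,5)='T' (+10 fires, +6 burnt)
Step 3: cell (0,5)='F' (+7 fires, +10 burnt)
  -> target ignites at step 3
Step 4: cell (0,5)='.' (+5 fires, +7 burnt)
Step 5: cell (0,5)='.' (+1 fires, +5 burnt)
Step 6: cell (0,5)='.' (+0 fires, +1 burnt)
  fire out at step 6

3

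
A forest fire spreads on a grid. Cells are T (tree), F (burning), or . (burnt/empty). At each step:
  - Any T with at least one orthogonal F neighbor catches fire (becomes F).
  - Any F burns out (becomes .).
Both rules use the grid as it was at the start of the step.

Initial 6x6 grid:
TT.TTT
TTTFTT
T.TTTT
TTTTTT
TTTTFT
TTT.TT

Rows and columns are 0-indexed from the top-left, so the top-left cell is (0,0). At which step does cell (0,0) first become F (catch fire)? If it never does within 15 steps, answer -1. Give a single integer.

Step 1: cell (0,0)='T' (+8 fires, +2 burnt)
Step 2: cell (0,0)='T' (+9 fires, +8 burnt)
Step 3: cell (0,0)='T' (+7 fires, +9 burnt)
Step 4: cell (0,0)='F' (+5 fires, +7 burnt)
  -> target ignites at step 4
Step 5: cell (0,0)='.' (+2 fires, +5 burnt)
Step 6: cell (0,0)='.' (+0 fires, +2 burnt)
  fire out at step 6

4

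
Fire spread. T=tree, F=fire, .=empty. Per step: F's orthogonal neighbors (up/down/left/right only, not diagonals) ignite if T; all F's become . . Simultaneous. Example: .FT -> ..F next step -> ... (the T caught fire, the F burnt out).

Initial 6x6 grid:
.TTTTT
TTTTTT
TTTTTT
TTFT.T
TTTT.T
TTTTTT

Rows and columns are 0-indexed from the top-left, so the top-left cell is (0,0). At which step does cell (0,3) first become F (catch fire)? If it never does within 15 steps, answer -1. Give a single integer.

Step 1: cell (0,3)='T' (+4 fires, +1 burnt)
Step 2: cell (0,3)='T' (+7 fires, +4 burnt)
Step 3: cell (0,3)='T' (+8 fires, +7 burnt)
Step 4: cell (0,3)='F' (+7 fires, +8 burnt)
  -> target ignites at step 4
Step 5: cell (0,3)='.' (+4 fires, +7 burnt)
Step 6: cell (0,3)='.' (+2 fires, +4 burnt)
Step 7: cell (0,3)='.' (+0 fires, +2 burnt)
  fire out at step 7

4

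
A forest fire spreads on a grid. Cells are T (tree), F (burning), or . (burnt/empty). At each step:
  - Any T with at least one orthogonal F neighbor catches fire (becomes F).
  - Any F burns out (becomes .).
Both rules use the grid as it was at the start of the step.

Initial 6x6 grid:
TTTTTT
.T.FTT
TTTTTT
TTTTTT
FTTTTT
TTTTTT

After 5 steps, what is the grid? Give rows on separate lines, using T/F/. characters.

Step 1: 6 trees catch fire, 2 burn out
  TTTFTT
  .T..FT
  TTTFTT
  FTTTTT
  .FTTTT
  FTTTTT
Step 2: 10 trees catch fire, 6 burn out
  TTF.FT
  .T...F
  FTF.FT
  .FTFTT
  ..FTTT
  .FTTTT
Step 3: 8 trees catch fire, 10 burn out
  TF...F
  .T....
  .F...F
  ..F.FT
  ...FTT
  ..FTTT
Step 4: 5 trees catch fire, 8 burn out
  F.....
  .F....
  ......
  .....F
  ....FT
  ...FTT
Step 5: 2 trees catch fire, 5 burn out
  ......
  ......
  ......
  ......
  .....F
  ....FT

......
......
......
......
.....F
....FT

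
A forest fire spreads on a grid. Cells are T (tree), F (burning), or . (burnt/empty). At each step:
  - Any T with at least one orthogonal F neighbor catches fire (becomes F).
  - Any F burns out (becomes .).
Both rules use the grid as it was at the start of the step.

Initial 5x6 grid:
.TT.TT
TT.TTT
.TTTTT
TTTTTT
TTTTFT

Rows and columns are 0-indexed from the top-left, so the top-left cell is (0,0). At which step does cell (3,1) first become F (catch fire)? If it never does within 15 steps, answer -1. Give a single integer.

Step 1: cell (3,1)='T' (+3 fires, +1 burnt)
Step 2: cell (3,1)='T' (+4 fires, +3 burnt)
Step 3: cell (3,1)='T' (+5 fires, +4 burnt)
Step 4: cell (3,1)='F' (+6 fires, +5 burnt)
  -> target ignites at step 4
Step 5: cell (3,1)='.' (+3 fires, +6 burnt)
Step 6: cell (3,1)='.' (+1 fires, +3 burnt)
Step 7: cell (3,1)='.' (+2 fires, +1 burnt)
Step 8: cell (3,1)='.' (+1 fires, +2 burnt)
Step 9: cell (3,1)='.' (+0 fires, +1 burnt)
  fire out at step 9

4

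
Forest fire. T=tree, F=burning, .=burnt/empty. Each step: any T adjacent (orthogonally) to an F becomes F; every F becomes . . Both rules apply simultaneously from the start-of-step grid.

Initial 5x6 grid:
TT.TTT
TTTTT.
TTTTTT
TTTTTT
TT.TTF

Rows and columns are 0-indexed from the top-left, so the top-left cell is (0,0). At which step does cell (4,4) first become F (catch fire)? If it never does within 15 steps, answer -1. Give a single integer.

Step 1: cell (4,4)='F' (+2 fires, +1 burnt)
  -> target ignites at step 1
Step 2: cell (4,4)='.' (+3 fires, +2 burnt)
Step 3: cell (4,4)='.' (+2 fires, +3 burnt)
Step 4: cell (4,4)='.' (+3 fires, +2 burnt)
Step 5: cell (4,4)='.' (+4 fires, +3 burnt)
Step 6: cell (4,4)='.' (+6 fires, +4 burnt)
Step 7: cell (4,4)='.' (+3 fires, +6 burnt)
Step 8: cell (4,4)='.' (+2 fires, +3 burnt)
Step 9: cell (4,4)='.' (+1 fires, +2 burnt)
Step 10: cell (4,4)='.' (+0 fires, +1 burnt)
  fire out at step 10

1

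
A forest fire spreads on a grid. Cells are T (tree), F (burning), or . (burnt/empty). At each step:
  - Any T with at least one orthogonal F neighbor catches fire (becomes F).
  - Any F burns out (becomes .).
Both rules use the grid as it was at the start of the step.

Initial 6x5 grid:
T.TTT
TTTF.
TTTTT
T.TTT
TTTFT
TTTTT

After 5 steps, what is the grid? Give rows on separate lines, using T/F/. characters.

Step 1: 7 trees catch fire, 2 burn out
  T.TFT
  TTF..
  TTTFT
  T.TFT
  TTF.F
  TTTFT
Step 2: 10 trees catch fire, 7 burn out
  T.F.F
  TF...
  TTF.F
  T.F.F
  TF...
  TTF.F
Step 3: 4 trees catch fire, 10 burn out
  T....
  F....
  TF...
  T....
  F....
  TF...
Step 4: 4 trees catch fire, 4 burn out
  F....
  .....
  F....
  F....
  .....
  F....
Step 5: 0 trees catch fire, 4 burn out
  .....
  .....
  .....
  .....
  .....
  .....

.....
.....
.....
.....
.....
.....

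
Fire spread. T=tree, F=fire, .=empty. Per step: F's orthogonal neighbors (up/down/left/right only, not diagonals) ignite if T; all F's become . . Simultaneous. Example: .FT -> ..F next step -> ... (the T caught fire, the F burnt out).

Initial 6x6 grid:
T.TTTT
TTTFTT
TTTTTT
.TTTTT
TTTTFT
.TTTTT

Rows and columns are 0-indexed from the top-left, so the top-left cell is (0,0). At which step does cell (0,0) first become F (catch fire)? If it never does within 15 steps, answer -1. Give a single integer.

Step 1: cell (0,0)='T' (+8 fires, +2 burnt)
Step 2: cell (0,0)='T' (+11 fires, +8 burnt)
Step 3: cell (0,0)='T' (+7 fires, +11 burnt)
Step 4: cell (0,0)='F' (+5 fires, +7 burnt)
  -> target ignites at step 4
Step 5: cell (0,0)='.' (+0 fires, +5 burnt)
  fire out at step 5

4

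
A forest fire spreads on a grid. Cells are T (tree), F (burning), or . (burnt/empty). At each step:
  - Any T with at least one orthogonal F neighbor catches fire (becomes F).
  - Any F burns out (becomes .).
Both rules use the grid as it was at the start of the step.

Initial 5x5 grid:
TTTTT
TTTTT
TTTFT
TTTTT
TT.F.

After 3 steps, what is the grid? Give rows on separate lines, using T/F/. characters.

Step 1: 4 trees catch fire, 2 burn out
  TTTTT
  TTTFT
  TTF.F
  TTTFT
  TT...
Step 2: 6 trees catch fire, 4 burn out
  TTTFT
  TTF.F
  TF...
  TTF.F
  TT...
Step 3: 5 trees catch fire, 6 burn out
  TTF.F
  TF...
  F....
  TF...
  TT...

TTF.F
TF...
F....
TF...
TT...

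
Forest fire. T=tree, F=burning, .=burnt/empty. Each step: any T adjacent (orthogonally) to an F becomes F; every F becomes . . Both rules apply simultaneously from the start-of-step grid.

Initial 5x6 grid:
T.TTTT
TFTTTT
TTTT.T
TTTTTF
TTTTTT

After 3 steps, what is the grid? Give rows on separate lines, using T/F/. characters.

Step 1: 6 trees catch fire, 2 burn out
  T.TTTT
  F.FTTT
  TFTT.F
  TTTTF.
  TTTTTF
Step 2: 9 trees catch fire, 6 burn out
  F.FTTT
  ...FTF
  F.FT..
  TFTF..
  TTTTF.
Step 3: 8 trees catch fire, 9 burn out
  ...FTF
  ....F.
  ...F..
  F.F...
  TFTF..

...FTF
....F.
...F..
F.F...
TFTF..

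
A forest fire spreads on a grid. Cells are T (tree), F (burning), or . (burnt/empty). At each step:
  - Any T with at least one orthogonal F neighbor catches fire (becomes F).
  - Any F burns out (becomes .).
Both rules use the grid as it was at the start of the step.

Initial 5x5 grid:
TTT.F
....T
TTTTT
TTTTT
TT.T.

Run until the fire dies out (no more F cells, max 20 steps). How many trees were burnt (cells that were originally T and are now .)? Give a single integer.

Step 1: +1 fires, +1 burnt (F count now 1)
Step 2: +1 fires, +1 burnt (F count now 1)
Step 3: +2 fires, +1 burnt (F count now 2)
Step 4: +2 fires, +2 burnt (F count now 2)
Step 5: +3 fires, +2 burnt (F count now 3)
Step 6: +2 fires, +3 burnt (F count now 2)
Step 7: +2 fires, +2 burnt (F count now 2)
Step 8: +1 fires, +2 burnt (F count now 1)
Step 9: +0 fires, +1 burnt (F count now 0)
Fire out after step 9
Initially T: 17, now '.': 22
Total burnt (originally-T cells now '.'): 14

Answer: 14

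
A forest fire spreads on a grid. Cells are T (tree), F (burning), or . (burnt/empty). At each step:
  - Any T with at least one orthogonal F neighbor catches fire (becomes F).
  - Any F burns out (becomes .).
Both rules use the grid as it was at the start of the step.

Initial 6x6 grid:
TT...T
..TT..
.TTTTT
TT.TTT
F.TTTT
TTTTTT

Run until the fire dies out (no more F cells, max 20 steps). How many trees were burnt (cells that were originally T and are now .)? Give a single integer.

Step 1: +2 fires, +1 burnt (F count now 2)
Step 2: +2 fires, +2 burnt (F count now 2)
Step 3: +2 fires, +2 burnt (F count now 2)
Step 4: +3 fires, +2 burnt (F count now 3)
Step 5: +4 fires, +3 burnt (F count now 4)
Step 6: +5 fires, +4 burnt (F count now 5)
Step 7: +3 fires, +5 burnt (F count now 3)
Step 8: +1 fires, +3 burnt (F count now 1)
Step 9: +0 fires, +1 burnt (F count now 0)
Fire out after step 9
Initially T: 25, now '.': 33
Total burnt (originally-T cells now '.'): 22

Answer: 22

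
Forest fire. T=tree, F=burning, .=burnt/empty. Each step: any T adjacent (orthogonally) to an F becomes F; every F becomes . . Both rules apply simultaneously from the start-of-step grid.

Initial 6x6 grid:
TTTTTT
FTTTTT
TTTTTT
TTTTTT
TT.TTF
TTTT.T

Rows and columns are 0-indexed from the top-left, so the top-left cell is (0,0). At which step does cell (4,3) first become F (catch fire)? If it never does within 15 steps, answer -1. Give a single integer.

Step 1: cell (4,3)='T' (+6 fires, +2 burnt)
Step 2: cell (4,3)='F' (+7 fires, +6 burnt)
  -> target ignites at step 2
Step 3: cell (4,3)='.' (+9 fires, +7 burnt)
Step 4: cell (4,3)='.' (+8 fires, +9 burnt)
Step 5: cell (4,3)='.' (+2 fires, +8 burnt)
Step 6: cell (4,3)='.' (+0 fires, +2 burnt)
  fire out at step 6

2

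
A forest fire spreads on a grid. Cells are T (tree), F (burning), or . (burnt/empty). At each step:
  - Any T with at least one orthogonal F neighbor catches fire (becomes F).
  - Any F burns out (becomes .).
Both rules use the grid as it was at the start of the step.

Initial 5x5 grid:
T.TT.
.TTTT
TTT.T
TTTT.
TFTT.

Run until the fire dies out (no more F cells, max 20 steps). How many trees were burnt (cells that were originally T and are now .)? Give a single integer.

Step 1: +3 fires, +1 burnt (F count now 3)
Step 2: +4 fires, +3 burnt (F count now 4)
Step 3: +4 fires, +4 burnt (F count now 4)
Step 4: +1 fires, +4 burnt (F count now 1)
Step 5: +2 fires, +1 burnt (F count now 2)
Step 6: +2 fires, +2 burnt (F count now 2)
Step 7: +1 fires, +2 burnt (F count now 1)
Step 8: +0 fires, +1 burnt (F count now 0)
Fire out after step 8
Initially T: 18, now '.': 24
Total burnt (originally-T cells now '.'): 17

Answer: 17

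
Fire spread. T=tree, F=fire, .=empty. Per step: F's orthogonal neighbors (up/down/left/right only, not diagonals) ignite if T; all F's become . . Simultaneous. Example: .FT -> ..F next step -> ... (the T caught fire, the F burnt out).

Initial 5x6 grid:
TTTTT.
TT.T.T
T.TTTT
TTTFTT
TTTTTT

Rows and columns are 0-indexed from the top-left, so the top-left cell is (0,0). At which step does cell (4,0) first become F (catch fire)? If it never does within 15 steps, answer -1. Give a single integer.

Step 1: cell (4,0)='T' (+4 fires, +1 burnt)
Step 2: cell (4,0)='T' (+7 fires, +4 burnt)
Step 3: cell (4,0)='T' (+5 fires, +7 burnt)
Step 4: cell (4,0)='F' (+5 fires, +5 burnt)
  -> target ignites at step 4
Step 5: cell (4,0)='.' (+2 fires, +5 burnt)
Step 6: cell (4,0)='.' (+2 fires, +2 burnt)
Step 7: cell (4,0)='.' (+0 fires, +2 burnt)
  fire out at step 7

4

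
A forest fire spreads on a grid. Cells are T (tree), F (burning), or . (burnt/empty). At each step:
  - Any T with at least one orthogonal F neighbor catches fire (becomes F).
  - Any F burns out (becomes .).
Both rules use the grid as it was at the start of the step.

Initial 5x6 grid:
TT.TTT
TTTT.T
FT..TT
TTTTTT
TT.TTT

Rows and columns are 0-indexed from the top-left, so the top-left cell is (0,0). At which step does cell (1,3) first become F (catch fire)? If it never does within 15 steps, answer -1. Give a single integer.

Step 1: cell (1,3)='T' (+3 fires, +1 burnt)
Step 2: cell (1,3)='T' (+4 fires, +3 burnt)
Step 3: cell (1,3)='T' (+4 fires, +4 burnt)
Step 4: cell (1,3)='F' (+2 fires, +4 burnt)
  -> target ignites at step 4
Step 5: cell (1,3)='.' (+3 fires, +2 burnt)
Step 6: cell (1,3)='.' (+4 fires, +3 burnt)
Step 7: cell (1,3)='.' (+3 fires, +4 burnt)
Step 8: cell (1,3)='.' (+1 fires, +3 burnt)
Step 9: cell (1,3)='.' (+0 fires, +1 burnt)
  fire out at step 9

4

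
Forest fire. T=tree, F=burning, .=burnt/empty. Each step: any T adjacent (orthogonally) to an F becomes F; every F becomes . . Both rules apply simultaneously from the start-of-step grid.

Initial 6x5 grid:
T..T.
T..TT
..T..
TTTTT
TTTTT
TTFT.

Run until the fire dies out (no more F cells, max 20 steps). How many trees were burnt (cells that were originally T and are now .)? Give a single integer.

Step 1: +3 fires, +1 burnt (F count now 3)
Step 2: +4 fires, +3 burnt (F count now 4)
Step 3: +5 fires, +4 burnt (F count now 5)
Step 4: +2 fires, +5 burnt (F count now 2)
Step 5: +0 fires, +2 burnt (F count now 0)
Fire out after step 5
Initially T: 19, now '.': 25
Total burnt (originally-T cells now '.'): 14

Answer: 14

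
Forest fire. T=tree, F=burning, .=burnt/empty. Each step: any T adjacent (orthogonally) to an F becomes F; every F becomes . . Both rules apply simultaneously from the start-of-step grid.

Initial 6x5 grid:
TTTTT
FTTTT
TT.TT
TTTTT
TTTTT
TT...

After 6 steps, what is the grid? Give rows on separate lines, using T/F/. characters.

Step 1: 3 trees catch fire, 1 burn out
  FTTTT
  .FTTT
  FT.TT
  TTTTT
  TTTTT
  TT...
Step 2: 4 trees catch fire, 3 burn out
  .FTTT
  ..FTT
  .F.TT
  FTTTT
  TTTTT
  TT...
Step 3: 4 trees catch fire, 4 burn out
  ..FTT
  ...FT
  ...TT
  .FTTT
  FTTTT
  TT...
Step 4: 6 trees catch fire, 4 burn out
  ...FT
  ....F
  ...FT
  ..FTT
  .FTTT
  FT...
Step 5: 5 trees catch fire, 6 burn out
  ....F
  .....
  ....F
  ...FT
  ..FTT
  .F...
Step 6: 2 trees catch fire, 5 burn out
  .....
  .....
  .....
  ....F
  ...FT
  .....

.....
.....
.....
....F
...FT
.....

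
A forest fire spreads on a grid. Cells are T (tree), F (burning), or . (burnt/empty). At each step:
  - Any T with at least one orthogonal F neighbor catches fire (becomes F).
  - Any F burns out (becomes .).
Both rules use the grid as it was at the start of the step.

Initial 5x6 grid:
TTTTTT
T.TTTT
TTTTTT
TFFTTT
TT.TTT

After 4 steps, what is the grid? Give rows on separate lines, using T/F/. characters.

Step 1: 5 trees catch fire, 2 burn out
  TTTTTT
  T.TTTT
  TFFTTT
  F..FTT
  TF.TTT
Step 2: 6 trees catch fire, 5 burn out
  TTTTTT
  T.FTTT
  F..FTT
  ....FT
  F..FTT
Step 3: 6 trees catch fire, 6 burn out
  TTFTTT
  F..FTT
  ....FT
  .....F
  ....FT
Step 4: 6 trees catch fire, 6 burn out
  FF.FTT
  ....FT
  .....F
  ......
  .....F

FF.FTT
....FT
.....F
......
.....F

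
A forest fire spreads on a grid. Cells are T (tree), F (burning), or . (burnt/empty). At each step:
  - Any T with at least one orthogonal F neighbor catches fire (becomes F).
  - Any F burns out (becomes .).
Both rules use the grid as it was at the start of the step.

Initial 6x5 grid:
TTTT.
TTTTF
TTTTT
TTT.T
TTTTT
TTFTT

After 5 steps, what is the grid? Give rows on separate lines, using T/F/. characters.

Step 1: 5 trees catch fire, 2 burn out
  TTTT.
  TTTF.
  TTTTF
  TTT.T
  TTFTT
  TF.FT
Step 2: 9 trees catch fire, 5 burn out
  TTTF.
  TTF..
  TTTF.
  TTF.F
  TF.FT
  F...F
Step 3: 6 trees catch fire, 9 burn out
  TTF..
  TF...
  TTF..
  TF...
  F...F
  .....
Step 4: 4 trees catch fire, 6 burn out
  TF...
  F....
  TF...
  F....
  .....
  .....
Step 5: 2 trees catch fire, 4 burn out
  F....
  .....
  F....
  .....
  .....
  .....

F....
.....
F....
.....
.....
.....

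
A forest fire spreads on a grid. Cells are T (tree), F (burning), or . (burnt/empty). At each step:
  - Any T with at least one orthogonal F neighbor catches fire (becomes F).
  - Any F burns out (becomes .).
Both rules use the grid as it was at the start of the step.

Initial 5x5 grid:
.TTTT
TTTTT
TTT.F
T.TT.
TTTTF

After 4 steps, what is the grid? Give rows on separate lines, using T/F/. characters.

Step 1: 2 trees catch fire, 2 burn out
  .TTTT
  TTTTF
  TTT..
  T.TT.
  TTTF.
Step 2: 4 trees catch fire, 2 burn out
  .TTTF
  TTTF.
  TTT..
  T.TF.
  TTF..
Step 3: 4 trees catch fire, 4 burn out
  .TTF.
  TTF..
  TTT..
  T.F..
  TF...
Step 4: 4 trees catch fire, 4 burn out
  .TF..
  TF...
  TTF..
  T....
  F....

.TF..
TF...
TTF..
T....
F....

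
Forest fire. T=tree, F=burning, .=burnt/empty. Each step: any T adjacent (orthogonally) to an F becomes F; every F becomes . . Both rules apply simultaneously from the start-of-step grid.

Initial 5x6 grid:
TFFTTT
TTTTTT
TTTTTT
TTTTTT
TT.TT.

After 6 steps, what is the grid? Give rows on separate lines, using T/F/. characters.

Step 1: 4 trees catch fire, 2 burn out
  F..FTT
  TFFTTT
  TTTTTT
  TTTTTT
  TT.TT.
Step 2: 5 trees catch fire, 4 burn out
  ....FT
  F..FTT
  TFFTTT
  TTTTTT
  TT.TT.
Step 3: 6 trees catch fire, 5 burn out
  .....F
  ....FT
  F..FTT
  TFFTTT
  TT.TT.
Step 4: 5 trees catch fire, 6 burn out
  ......
  .....F
  ....FT
  F..FTT
  TF.TT.
Step 5: 4 trees catch fire, 5 burn out
  ......
  ......
  .....F
  ....FT
  F..FT.
Step 6: 2 trees catch fire, 4 burn out
  ......
  ......
  ......
  .....F
  ....F.

......
......
......
.....F
....F.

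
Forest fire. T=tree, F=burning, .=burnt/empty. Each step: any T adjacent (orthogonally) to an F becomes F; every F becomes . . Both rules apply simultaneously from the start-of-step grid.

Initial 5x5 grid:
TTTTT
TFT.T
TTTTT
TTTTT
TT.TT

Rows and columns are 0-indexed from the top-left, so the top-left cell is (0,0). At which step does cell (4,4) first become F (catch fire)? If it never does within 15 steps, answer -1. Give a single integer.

Step 1: cell (4,4)='T' (+4 fires, +1 burnt)
Step 2: cell (4,4)='T' (+5 fires, +4 burnt)
Step 3: cell (4,4)='T' (+5 fires, +5 burnt)
Step 4: cell (4,4)='T' (+4 fires, +5 burnt)
Step 5: cell (4,4)='T' (+3 fires, +4 burnt)
Step 6: cell (4,4)='F' (+1 fires, +3 burnt)
  -> target ignites at step 6
Step 7: cell (4,4)='.' (+0 fires, +1 burnt)
  fire out at step 7

6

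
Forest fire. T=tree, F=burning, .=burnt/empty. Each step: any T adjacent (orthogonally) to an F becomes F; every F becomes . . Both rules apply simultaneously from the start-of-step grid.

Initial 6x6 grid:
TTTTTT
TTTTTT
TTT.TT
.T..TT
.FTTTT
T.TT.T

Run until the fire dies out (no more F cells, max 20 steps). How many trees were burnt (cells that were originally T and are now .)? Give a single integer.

Answer: 27

Derivation:
Step 1: +2 fires, +1 burnt (F count now 2)
Step 2: +3 fires, +2 burnt (F count now 3)
Step 3: +5 fires, +3 burnt (F count now 5)
Step 4: +5 fires, +5 burnt (F count now 5)
Step 5: +6 fires, +5 burnt (F count now 6)
Step 6: +3 fires, +6 burnt (F count now 3)
Step 7: +2 fires, +3 burnt (F count now 2)
Step 8: +1 fires, +2 burnt (F count now 1)
Step 9: +0 fires, +1 burnt (F count now 0)
Fire out after step 9
Initially T: 28, now '.': 35
Total burnt (originally-T cells now '.'): 27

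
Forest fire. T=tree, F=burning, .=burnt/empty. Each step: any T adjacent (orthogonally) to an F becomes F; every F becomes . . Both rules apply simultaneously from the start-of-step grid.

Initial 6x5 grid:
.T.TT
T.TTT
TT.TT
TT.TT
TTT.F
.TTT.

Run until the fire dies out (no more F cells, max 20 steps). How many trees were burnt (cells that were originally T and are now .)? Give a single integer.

Answer: 9

Derivation:
Step 1: +1 fires, +1 burnt (F count now 1)
Step 2: +2 fires, +1 burnt (F count now 2)
Step 3: +2 fires, +2 burnt (F count now 2)
Step 4: +2 fires, +2 burnt (F count now 2)
Step 5: +2 fires, +2 burnt (F count now 2)
Step 6: +0 fires, +2 burnt (F count now 0)
Fire out after step 6
Initially T: 21, now '.': 18
Total burnt (originally-T cells now '.'): 9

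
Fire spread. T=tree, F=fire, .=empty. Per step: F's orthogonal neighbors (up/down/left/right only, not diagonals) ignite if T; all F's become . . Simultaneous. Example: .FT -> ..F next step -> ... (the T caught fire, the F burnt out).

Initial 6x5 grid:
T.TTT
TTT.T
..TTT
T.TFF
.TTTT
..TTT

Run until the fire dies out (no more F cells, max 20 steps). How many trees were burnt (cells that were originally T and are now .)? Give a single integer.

Step 1: +5 fires, +2 burnt (F count now 5)
Step 2: +5 fires, +5 burnt (F count now 5)
Step 3: +4 fires, +5 burnt (F count now 4)
Step 4: +3 fires, +4 burnt (F count now 3)
Step 5: +1 fires, +3 burnt (F count now 1)
Step 6: +1 fires, +1 burnt (F count now 1)
Step 7: +0 fires, +1 burnt (F count now 0)
Fire out after step 7
Initially T: 20, now '.': 29
Total burnt (originally-T cells now '.'): 19

Answer: 19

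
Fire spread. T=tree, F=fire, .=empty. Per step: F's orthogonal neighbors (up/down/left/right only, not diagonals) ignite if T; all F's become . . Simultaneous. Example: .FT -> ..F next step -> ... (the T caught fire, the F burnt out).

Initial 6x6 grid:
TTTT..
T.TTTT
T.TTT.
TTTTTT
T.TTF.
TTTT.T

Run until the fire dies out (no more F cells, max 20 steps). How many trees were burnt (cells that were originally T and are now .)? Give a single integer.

Step 1: +2 fires, +1 burnt (F count now 2)
Step 2: +5 fires, +2 burnt (F count now 5)
Step 3: +4 fires, +5 burnt (F count now 4)
Step 4: +5 fires, +4 burnt (F count now 5)
Step 5: +4 fires, +5 burnt (F count now 4)
Step 6: +3 fires, +4 burnt (F count now 3)
Step 7: +2 fires, +3 burnt (F count now 2)
Step 8: +1 fires, +2 burnt (F count now 1)
Step 9: +0 fires, +1 burnt (F count now 0)
Fire out after step 9
Initially T: 27, now '.': 35
Total burnt (originally-T cells now '.'): 26

Answer: 26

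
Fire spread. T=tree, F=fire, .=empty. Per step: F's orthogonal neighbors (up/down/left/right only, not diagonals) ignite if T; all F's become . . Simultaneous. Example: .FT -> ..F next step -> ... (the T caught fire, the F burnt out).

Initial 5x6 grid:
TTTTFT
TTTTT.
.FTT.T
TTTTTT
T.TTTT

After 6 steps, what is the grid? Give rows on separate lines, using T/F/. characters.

Step 1: 6 trees catch fire, 2 burn out
  TTTF.F
  TFTTF.
  ..FT.T
  TFTTTT
  T.TTTT
Step 2: 8 trees catch fire, 6 burn out
  TFF...
  F.FF..
  ...F.T
  F.FTTT
  T.TTTT
Step 3: 4 trees catch fire, 8 burn out
  F.....
  ......
  .....T
  ...FTT
  F.FTTT
Step 4: 2 trees catch fire, 4 burn out
  ......
  ......
  .....T
  ....FT
  ...FTT
Step 5: 2 trees catch fire, 2 burn out
  ......
  ......
  .....T
  .....F
  ....FT
Step 6: 2 trees catch fire, 2 burn out
  ......
  ......
  .....F
  ......
  .....F

......
......
.....F
......
.....F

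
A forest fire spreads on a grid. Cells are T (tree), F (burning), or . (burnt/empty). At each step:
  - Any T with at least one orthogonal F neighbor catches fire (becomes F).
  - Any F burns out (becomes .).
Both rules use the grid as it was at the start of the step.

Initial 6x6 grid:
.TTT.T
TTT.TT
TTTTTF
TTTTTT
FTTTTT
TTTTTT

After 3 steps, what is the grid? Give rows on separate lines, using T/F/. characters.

Step 1: 6 trees catch fire, 2 burn out
  .TTT.T
  TTT.TF
  TTTTF.
  FTTTTF
  .FTTTT
  FTTTTT
Step 2: 9 trees catch fire, 6 burn out
  .TTT.F
  TTT.F.
  FTTF..
  .FTTF.
  ..FTTF
  .FTTTT
Step 3: 9 trees catch fire, 9 burn out
  .TTT..
  FTT...
  .FF...
  ..FF..
  ...FF.
  ..FTTF

.TTT..
FTT...
.FF...
..FF..
...FF.
..FTTF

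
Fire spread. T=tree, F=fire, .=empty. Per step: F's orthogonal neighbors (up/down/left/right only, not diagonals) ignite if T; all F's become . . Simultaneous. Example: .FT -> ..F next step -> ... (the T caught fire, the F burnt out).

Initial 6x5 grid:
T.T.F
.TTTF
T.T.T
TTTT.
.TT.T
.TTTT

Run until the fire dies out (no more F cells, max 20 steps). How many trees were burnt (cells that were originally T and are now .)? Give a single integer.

Step 1: +2 fires, +2 burnt (F count now 2)
Step 2: +1 fires, +2 burnt (F count now 1)
Step 3: +3 fires, +1 burnt (F count now 3)
Step 4: +1 fires, +3 burnt (F count now 1)
Step 5: +3 fires, +1 burnt (F count now 3)
Step 6: +3 fires, +3 burnt (F count now 3)
Step 7: +3 fires, +3 burnt (F count now 3)
Step 8: +1 fires, +3 burnt (F count now 1)
Step 9: +1 fires, +1 burnt (F count now 1)
Step 10: +0 fires, +1 burnt (F count now 0)
Fire out after step 10
Initially T: 19, now '.': 29
Total burnt (originally-T cells now '.'): 18

Answer: 18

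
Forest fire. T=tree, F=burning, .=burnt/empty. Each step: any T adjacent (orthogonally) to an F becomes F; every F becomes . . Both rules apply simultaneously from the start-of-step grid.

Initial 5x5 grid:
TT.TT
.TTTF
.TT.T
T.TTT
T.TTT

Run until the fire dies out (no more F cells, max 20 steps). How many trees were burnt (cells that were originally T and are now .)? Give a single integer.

Step 1: +3 fires, +1 burnt (F count now 3)
Step 2: +3 fires, +3 burnt (F count now 3)
Step 3: +4 fires, +3 burnt (F count now 4)
Step 4: +4 fires, +4 burnt (F count now 4)
Step 5: +2 fires, +4 burnt (F count now 2)
Step 6: +0 fires, +2 burnt (F count now 0)
Fire out after step 6
Initially T: 18, now '.': 23
Total burnt (originally-T cells now '.'): 16

Answer: 16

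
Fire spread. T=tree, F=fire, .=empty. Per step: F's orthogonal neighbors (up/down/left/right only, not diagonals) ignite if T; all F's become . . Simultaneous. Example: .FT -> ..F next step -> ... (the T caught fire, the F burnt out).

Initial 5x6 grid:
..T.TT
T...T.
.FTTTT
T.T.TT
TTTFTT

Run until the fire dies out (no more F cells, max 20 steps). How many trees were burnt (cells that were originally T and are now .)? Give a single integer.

Step 1: +3 fires, +2 burnt (F count now 3)
Step 2: +5 fires, +3 burnt (F count now 5)
Step 3: +3 fires, +5 burnt (F count now 3)
Step 4: +3 fires, +3 burnt (F count now 3)
Step 5: +1 fires, +3 burnt (F count now 1)
Step 6: +1 fires, +1 burnt (F count now 1)
Step 7: +0 fires, +1 burnt (F count now 0)
Fire out after step 7
Initially T: 18, now '.': 28
Total burnt (originally-T cells now '.'): 16

Answer: 16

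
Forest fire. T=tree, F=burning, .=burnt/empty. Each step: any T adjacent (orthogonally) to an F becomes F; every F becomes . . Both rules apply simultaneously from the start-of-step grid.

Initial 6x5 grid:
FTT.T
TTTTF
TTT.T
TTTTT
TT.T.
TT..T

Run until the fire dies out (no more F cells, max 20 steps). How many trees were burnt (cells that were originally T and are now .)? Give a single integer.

Answer: 21

Derivation:
Step 1: +5 fires, +2 burnt (F count now 5)
Step 2: +5 fires, +5 burnt (F count now 5)
Step 3: +4 fires, +5 burnt (F count now 4)
Step 4: +4 fires, +4 burnt (F count now 4)
Step 5: +2 fires, +4 burnt (F count now 2)
Step 6: +1 fires, +2 burnt (F count now 1)
Step 7: +0 fires, +1 burnt (F count now 0)
Fire out after step 7
Initially T: 22, now '.': 29
Total burnt (originally-T cells now '.'): 21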